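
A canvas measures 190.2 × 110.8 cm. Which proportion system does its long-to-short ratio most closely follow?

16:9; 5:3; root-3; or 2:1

root-3

Ratio = 190.2 / 110.8 ≈ 1.717.
Distances: 16:9 1.778 (Δ 0.061); 5:3 1.667 (Δ 0.050); root-3 1.732 (Δ 0.015); 2:1 2.000 (Δ 0.283).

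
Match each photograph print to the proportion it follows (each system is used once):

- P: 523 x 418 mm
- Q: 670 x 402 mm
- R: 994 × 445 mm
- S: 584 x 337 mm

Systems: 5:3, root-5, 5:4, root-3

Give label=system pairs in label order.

P=5:4, Q=5:3, R=root-5, S=root-3

Ratios: P ≈ 1.251; Q ≈ 1.667; R ≈ 2.234; S ≈ 1.733.
Targets: 5:3 ≈ 1.667; root-5 ≈ 2.236; 5:4 ≈ 1.250; root-3 ≈ 1.732.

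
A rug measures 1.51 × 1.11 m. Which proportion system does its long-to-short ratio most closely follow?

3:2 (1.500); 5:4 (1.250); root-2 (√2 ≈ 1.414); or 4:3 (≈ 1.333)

4:3

Ratio = 1.51 / 1.11 ≈ 1.360.
Distances: 3:2 1.500 (Δ 0.140); 5:4 1.250 (Δ 0.110); root-2 1.414 (Δ 0.054); 4:3 1.333 (Δ 0.027).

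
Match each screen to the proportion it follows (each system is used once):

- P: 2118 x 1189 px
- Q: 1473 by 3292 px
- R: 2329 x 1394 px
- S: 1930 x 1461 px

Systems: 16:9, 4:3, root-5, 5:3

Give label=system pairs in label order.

Ratios: P ≈ 1.781; Q ≈ 2.235; R ≈ 1.671; S ≈ 1.321.
Targets: 16:9 ≈ 1.778; 4:3 ≈ 1.333; root-5 ≈ 2.236; 5:3 ≈ 1.667.

P=16:9, Q=root-5, R=5:3, S=4:3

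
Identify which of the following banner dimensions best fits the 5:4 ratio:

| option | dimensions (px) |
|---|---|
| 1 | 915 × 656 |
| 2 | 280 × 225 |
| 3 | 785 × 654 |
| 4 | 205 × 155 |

Ratios (long/short): 1 ≈ 1.395; 2 ≈ 1.244; 3 ≈ 1.200; 4 ≈ 1.323.
5:4 ≈ 1.250; option 2 is nearest (Δ 0.006).

2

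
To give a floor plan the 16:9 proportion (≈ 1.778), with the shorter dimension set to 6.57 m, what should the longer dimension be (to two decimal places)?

16:9 ≈ 1.77778.
Longer side = 6.57 × 1.77778 ≈ 11.6800 → 11.68 m.

11.68 m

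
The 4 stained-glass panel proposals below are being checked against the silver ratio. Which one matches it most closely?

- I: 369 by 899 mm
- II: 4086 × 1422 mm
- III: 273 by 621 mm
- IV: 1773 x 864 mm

Target silver ratio ≈ 2.414.
I: 2.436 (Δ0.022)  II: 2.873 (Δ0.459)  III: 2.275 (Δ0.139)  IV: 2.052 (Δ0.362)

I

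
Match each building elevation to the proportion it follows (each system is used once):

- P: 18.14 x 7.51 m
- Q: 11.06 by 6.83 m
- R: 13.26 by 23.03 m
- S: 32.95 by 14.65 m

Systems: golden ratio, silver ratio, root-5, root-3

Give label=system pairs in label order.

P = 18.14/7.51 ≈ 2.415 → silver ratio (2.414)
Q = 11.06/6.83 ≈ 1.619 → golden ratio (1.618)
R = 23.03/13.26 ≈ 1.737 → root-3 (1.732)
S = 32.95/14.65 ≈ 2.249 → root-5 (2.236)

P=silver ratio, Q=golden ratio, R=root-3, S=root-5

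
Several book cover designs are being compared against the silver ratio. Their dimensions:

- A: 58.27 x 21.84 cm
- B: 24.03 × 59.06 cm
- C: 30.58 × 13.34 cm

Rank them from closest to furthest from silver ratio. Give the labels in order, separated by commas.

Ratios: A = 58.27 / 21.84 ≈ 2.668; B = 59.06 / 24.03 ≈ 2.458; C = 30.58 / 13.34 ≈ 2.292.
|Δ from 2.414|: A 0.254; B 0.044; C 0.122.

B, C, A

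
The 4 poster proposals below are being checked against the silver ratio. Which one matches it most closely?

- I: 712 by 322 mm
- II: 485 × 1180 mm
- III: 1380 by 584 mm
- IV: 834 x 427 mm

Ratios (long/short): I ≈ 2.211; II ≈ 2.433; III ≈ 2.363; IV ≈ 1.953.
silver ratio ≈ 2.414; option II is nearest (Δ 0.019).

II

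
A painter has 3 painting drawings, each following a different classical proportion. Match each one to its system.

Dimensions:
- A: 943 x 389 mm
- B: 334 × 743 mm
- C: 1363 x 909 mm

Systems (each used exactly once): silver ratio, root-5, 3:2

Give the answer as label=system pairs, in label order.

A = 943/389 ≈ 2.424 → silver ratio (2.414)
B = 743/334 ≈ 2.225 → root-5 (2.236)
C = 1363/909 ≈ 1.499 → 3:2 (1.500)

A=silver ratio, B=root-5, C=3:2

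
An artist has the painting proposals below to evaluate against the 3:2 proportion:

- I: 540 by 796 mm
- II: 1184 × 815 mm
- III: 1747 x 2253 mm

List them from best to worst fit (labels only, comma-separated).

Ratios: I = 796 / 540 ≈ 1.474; II = 1184 / 815 ≈ 1.453; III = 2253 / 1747 ≈ 1.290.
|Δ from 1.500|: I 0.026; II 0.047; III 0.210.

I, II, III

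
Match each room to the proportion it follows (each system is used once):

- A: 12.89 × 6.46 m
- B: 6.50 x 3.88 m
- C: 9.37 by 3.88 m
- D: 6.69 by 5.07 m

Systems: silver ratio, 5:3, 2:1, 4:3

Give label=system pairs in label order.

Ratios: A ≈ 1.995; B ≈ 1.675; C ≈ 2.415; D ≈ 1.320.
Targets: silver ratio ≈ 2.414; 5:3 ≈ 1.667; 2:1 ≈ 2.000; 4:3 ≈ 1.333.

A=2:1, B=5:3, C=silver ratio, D=4:3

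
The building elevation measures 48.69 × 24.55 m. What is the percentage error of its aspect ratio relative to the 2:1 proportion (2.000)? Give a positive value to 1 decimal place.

0.8%

Ratio = 48.69 / 24.55 ≈ 1.9833.
Ideal 2:1 = 2.0000. |1.9833 − 2.0000| / 2.0000 ≈ 0.83% → 0.8%.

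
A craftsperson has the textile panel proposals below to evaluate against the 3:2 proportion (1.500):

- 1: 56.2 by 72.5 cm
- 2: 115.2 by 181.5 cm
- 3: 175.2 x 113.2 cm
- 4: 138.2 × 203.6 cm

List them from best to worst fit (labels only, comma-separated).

1: 72.5/56.2 ≈ 1.290 → |1.290 − 1.500| = 0.210
2: 181.5/115.2 ≈ 1.576 → |1.576 − 1.500| = 0.076
3: 175.2/113.2 ≈ 1.548 → |1.548 − 1.500| = 0.048
4: 203.6/138.2 ≈ 1.473 → |1.473 − 1.500| = 0.027

4, 3, 2, 1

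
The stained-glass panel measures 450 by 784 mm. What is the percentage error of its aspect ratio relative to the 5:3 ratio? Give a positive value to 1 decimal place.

4.5%

Ratio = 784 / 450 ≈ 1.7422.
Ideal 5:3 ≈ 1.6667. |1.7422 − 1.6667| / 1.6667 ≈ 4.53% → 4.5%.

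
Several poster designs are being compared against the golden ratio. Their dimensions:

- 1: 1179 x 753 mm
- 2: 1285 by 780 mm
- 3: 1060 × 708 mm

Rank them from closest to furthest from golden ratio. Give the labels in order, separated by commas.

1: 1179/753 ≈ 1.566 → |1.566 − 1.618| = 0.052
2: 1285/780 ≈ 1.647 → |1.647 − 1.618| = 0.029
3: 1060/708 ≈ 1.497 → |1.497 − 1.618| = 0.121

2, 1, 3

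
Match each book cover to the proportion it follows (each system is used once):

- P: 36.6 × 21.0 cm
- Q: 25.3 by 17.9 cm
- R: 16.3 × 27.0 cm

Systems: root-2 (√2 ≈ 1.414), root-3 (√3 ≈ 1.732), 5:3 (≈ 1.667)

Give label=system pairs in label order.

P=root-3, Q=root-2, R=5:3

P = 36.6/21.0 ≈ 1.743 → root-3 (1.732)
Q = 25.3/17.9 ≈ 1.413 → root-2 (1.414)
R = 27.0/16.3 ≈ 1.656 → 5:3 (1.667)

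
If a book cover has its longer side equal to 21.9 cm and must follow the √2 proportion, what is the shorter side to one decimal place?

root-2 ≈ 1.41421.
Shorter side = 21.9 ÷ 1.41421 ≈ 15.486 → 15.5 cm.

15.5 cm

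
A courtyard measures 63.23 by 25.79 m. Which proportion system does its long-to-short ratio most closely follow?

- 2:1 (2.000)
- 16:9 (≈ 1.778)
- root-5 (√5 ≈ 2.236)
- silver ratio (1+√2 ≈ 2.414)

silver ratio

63.23/25.79 ≈ 2.452. Nearest candidates are silver ratio (2.414, off by 0.038) and root-5 (2.236, off by 0.216).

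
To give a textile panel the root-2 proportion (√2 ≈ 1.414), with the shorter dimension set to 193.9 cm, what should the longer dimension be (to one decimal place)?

root-2 ≈ 1.41421.
Longer side = 193.9 × 1.41421 ≈ 274.215 → 274.2 cm.

274.2 cm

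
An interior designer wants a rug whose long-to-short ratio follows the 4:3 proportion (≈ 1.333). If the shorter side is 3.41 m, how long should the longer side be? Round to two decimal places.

4:3 ≈ 1.33333.
Longer side = 3.41 × 1.33333 ≈ 4.5467 → 4.55 m.

4.55 m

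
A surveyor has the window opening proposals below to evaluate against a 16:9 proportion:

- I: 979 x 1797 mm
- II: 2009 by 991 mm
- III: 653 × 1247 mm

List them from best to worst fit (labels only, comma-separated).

I, III, II

I: 1797/979 ≈ 1.836 → |1.836 − 1.778| = 0.058
II: 2009/991 ≈ 2.027 → |2.027 − 1.778| = 0.249
III: 1247/653 ≈ 1.910 → |1.910 − 1.778| = 0.132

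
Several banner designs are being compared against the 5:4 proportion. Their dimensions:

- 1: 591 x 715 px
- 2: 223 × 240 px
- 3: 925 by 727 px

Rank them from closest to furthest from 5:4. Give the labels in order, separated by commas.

Ratios: 1 = 715 / 591 ≈ 1.210; 2 = 240 / 223 ≈ 1.076; 3 = 925 / 727 ≈ 1.272.
|Δ from 1.250|: 1 0.040; 2 0.174; 3 0.022.

3, 1, 2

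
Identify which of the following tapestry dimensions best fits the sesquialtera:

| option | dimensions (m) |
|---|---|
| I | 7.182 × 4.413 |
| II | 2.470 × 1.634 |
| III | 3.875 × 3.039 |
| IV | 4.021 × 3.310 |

Ratios (long/short): I ≈ 1.627; II ≈ 1.512; III ≈ 1.275; IV ≈ 1.215.
3:2 ≈ 1.500; option II is nearest (Δ 0.012).

II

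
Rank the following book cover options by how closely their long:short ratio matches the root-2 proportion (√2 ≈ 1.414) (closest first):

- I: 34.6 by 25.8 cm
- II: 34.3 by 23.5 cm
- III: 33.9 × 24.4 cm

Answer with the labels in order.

I: 34.6/25.8 ≈ 1.341 → |1.341 − 1.414| = 0.073
II: 34.3/23.5 ≈ 1.460 → |1.460 − 1.414| = 0.046
III: 33.9/24.4 ≈ 1.389 → |1.389 − 1.414| = 0.025

III, II, I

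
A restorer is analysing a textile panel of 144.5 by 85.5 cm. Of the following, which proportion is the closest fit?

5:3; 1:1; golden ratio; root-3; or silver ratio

Ratio = 144.5 / 85.5 ≈ 1.690.
Distances: 5:3 1.667 (Δ 0.023); 1:1 1.000 (Δ 0.690); golden ratio 1.618 (Δ 0.072); root-3 1.732 (Δ 0.042); silver ratio 2.414 (Δ 0.724).

5:3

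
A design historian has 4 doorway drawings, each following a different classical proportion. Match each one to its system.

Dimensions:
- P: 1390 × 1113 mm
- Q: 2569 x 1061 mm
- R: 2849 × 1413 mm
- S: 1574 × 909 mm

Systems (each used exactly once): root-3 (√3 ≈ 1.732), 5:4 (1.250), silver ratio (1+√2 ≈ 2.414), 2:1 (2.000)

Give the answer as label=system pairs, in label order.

P=5:4, Q=silver ratio, R=2:1, S=root-3

Ratios: P ≈ 1.249; Q ≈ 2.421; R ≈ 2.016; S ≈ 1.732.
Targets: root-3 ≈ 1.732; 5:4 ≈ 1.250; silver ratio ≈ 2.414; 2:1 ≈ 2.000.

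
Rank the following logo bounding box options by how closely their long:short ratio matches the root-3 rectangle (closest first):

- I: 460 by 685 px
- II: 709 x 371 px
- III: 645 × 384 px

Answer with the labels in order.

III, II, I

I: 685/460 ≈ 1.489 → |1.489 − 1.732| = 0.243
II: 709/371 ≈ 1.911 → |1.911 − 1.732| = 0.179
III: 645/384 ≈ 1.680 → |1.680 − 1.732| = 0.052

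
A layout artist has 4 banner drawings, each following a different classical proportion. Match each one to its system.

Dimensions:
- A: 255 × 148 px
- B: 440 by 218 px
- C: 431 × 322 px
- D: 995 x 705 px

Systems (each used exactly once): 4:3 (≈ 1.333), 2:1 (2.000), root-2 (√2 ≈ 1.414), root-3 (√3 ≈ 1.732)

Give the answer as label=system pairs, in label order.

A=root-3, B=2:1, C=4:3, D=root-2

Ratios: A ≈ 1.723; B ≈ 2.018; C ≈ 1.339; D ≈ 1.411.
Targets: 4:3 ≈ 1.333; 2:1 ≈ 2.000; root-2 ≈ 1.414; root-3 ≈ 1.732.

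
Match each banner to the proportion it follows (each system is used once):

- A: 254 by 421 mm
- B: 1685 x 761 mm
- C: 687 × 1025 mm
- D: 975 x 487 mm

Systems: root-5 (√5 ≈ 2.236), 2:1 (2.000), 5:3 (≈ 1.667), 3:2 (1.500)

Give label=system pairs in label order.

Ratios: A ≈ 1.657; B ≈ 2.214; C ≈ 1.492; D ≈ 2.002.
Targets: root-5 ≈ 2.236; 2:1 ≈ 2.000; 5:3 ≈ 1.667; 3:2 ≈ 1.500.

A=5:3, B=root-5, C=3:2, D=2:1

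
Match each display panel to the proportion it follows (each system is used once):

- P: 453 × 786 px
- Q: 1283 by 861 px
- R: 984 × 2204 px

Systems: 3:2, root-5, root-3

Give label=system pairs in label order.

P=root-3, Q=3:2, R=root-5

Ratios: P ≈ 1.735; Q ≈ 1.490; R ≈ 2.240.
Targets: 3:2 ≈ 1.500; root-5 ≈ 2.236; root-3 ≈ 1.732.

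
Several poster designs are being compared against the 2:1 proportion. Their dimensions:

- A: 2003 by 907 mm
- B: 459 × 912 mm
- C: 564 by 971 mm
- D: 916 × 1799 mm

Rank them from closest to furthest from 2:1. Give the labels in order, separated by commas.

A: 2003/907 ≈ 2.208 → |2.208 − 2.000| = 0.208
B: 912/459 ≈ 1.987 → |1.987 − 2.000| = 0.013
C: 971/564 ≈ 1.722 → |1.722 − 2.000| = 0.278
D: 1799/916 ≈ 1.964 → |1.964 − 2.000| = 0.036

B, D, A, C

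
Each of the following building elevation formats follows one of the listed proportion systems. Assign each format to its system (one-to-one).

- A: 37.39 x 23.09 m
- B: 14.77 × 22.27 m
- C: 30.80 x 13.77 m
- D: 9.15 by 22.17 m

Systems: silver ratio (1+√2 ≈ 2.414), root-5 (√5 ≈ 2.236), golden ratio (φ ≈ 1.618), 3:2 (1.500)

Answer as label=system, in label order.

A=golden ratio, B=3:2, C=root-5, D=silver ratio

Ratios: A ≈ 1.619; B ≈ 1.508; C ≈ 2.237; D ≈ 2.423.
Targets: silver ratio ≈ 2.414; root-5 ≈ 2.236; golden ratio ≈ 1.618; 3:2 ≈ 1.500.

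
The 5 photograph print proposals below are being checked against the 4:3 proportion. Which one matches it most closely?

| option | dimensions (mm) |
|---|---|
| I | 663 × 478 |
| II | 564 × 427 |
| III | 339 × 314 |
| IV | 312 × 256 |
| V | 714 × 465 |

Target 4:3 ≈ 1.333.
I: 1.387 (Δ0.054)  II: 1.321 (Δ0.012)  III: 1.080 (Δ0.253)  IV: 1.219 (Δ0.114)  V: 1.535 (Δ0.202)

II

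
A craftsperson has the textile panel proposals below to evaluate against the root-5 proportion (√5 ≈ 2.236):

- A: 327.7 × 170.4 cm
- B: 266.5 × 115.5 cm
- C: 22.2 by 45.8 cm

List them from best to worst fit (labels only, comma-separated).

A: 327.7/170.4 ≈ 1.923 → |1.923 − 2.236| = 0.313
B: 266.5/115.5 ≈ 2.307 → |2.307 − 2.236| = 0.071
C: 45.8/22.2 ≈ 2.063 → |2.063 − 2.236| = 0.173

B, C, A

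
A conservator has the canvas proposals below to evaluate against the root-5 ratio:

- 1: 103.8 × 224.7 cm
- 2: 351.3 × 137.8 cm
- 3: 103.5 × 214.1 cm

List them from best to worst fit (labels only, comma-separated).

1, 3, 2

Ratios: 1 = 224.7 / 103.8 ≈ 2.165; 2 = 351.3 / 137.8 ≈ 2.549; 3 = 214.1 / 103.5 ≈ 2.069.
|Δ from 2.236|: 1 0.071; 2 0.313; 3 0.167.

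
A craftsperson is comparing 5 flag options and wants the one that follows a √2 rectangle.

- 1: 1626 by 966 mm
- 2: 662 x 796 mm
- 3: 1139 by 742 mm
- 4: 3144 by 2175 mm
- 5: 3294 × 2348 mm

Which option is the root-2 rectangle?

5

Ratios (long/short): 1 ≈ 1.683; 2 ≈ 1.202; 3 ≈ 1.535; 4 ≈ 1.446; 5 ≈ 1.403.
root-2 ≈ 1.414; option 5 is nearest (Δ 0.011).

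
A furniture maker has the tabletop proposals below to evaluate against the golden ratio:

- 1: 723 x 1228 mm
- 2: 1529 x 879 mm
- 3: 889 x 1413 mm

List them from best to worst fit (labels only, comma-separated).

3, 1, 2

1: 1228/723 ≈ 1.698 → |1.698 − 1.618| = 0.080
2: 1529/879 ≈ 1.739 → |1.739 − 1.618| = 0.121
3: 1413/889 ≈ 1.589 → |1.589 − 1.618| = 0.029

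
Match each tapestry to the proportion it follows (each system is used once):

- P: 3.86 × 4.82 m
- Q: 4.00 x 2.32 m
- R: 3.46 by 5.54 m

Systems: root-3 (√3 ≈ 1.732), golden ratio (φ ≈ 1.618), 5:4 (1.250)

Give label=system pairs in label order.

P=5:4, Q=root-3, R=golden ratio

Ratios: P ≈ 1.249; Q ≈ 1.724; R ≈ 1.601.
Targets: root-3 ≈ 1.732; golden ratio ≈ 1.618; 5:4 ≈ 1.250.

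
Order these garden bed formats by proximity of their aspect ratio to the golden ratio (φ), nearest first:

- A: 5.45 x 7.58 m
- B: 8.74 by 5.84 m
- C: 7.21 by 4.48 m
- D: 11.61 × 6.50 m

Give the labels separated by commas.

C, B, D, A

A: 7.58/5.45 ≈ 1.391 → |1.391 − 1.618| = 0.227
B: 8.74/5.84 ≈ 1.497 → |1.497 − 1.618| = 0.121
C: 7.21/4.48 ≈ 1.609 → |1.609 − 1.618| = 0.009
D: 11.61/6.50 ≈ 1.786 → |1.786 − 1.618| = 0.168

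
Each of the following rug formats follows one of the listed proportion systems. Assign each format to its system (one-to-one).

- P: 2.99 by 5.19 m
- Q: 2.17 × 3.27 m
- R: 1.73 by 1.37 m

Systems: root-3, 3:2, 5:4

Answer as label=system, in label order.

Ratios: P ≈ 1.736; Q ≈ 1.507; R ≈ 1.263.
Targets: root-3 ≈ 1.732; 3:2 ≈ 1.500; 5:4 ≈ 1.250.

P=root-3, Q=3:2, R=5:4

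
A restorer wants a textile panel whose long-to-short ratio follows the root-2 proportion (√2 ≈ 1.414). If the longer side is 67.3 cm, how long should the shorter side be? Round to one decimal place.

47.6 cm

root-2 ≈ 1.41421.
Shorter side = 67.3 ÷ 1.41421 ≈ 47.588 → 47.6 cm.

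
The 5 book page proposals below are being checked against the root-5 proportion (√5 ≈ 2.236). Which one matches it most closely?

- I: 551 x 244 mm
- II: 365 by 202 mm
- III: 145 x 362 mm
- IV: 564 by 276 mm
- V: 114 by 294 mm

I

Ratios (long/short): I ≈ 2.258; II ≈ 1.807; III ≈ 2.497; IV ≈ 2.043; V ≈ 2.579.
root-5 ≈ 2.236; option I is nearest (Δ 0.022).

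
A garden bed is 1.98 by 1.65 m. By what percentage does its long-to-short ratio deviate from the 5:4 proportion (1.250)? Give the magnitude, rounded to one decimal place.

Ratio = 1.98 / 1.65 ≈ 1.2000.
Ideal 5:4 = 1.2500. |1.2000 − 1.2500| / 1.2500 ≈ 4.00% → 4.0%.

4.0%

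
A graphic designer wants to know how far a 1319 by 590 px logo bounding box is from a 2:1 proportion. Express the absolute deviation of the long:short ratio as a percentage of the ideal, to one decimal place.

Ratio = 1319 / 590 ≈ 2.2356.
Ideal 2:1 = 2.0000. |2.2356 − 2.0000| / 2.0000 ≈ 11.78% → 11.8%.

11.8%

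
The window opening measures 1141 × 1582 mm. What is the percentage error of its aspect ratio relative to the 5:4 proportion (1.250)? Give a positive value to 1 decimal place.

Ratio = 1582 / 1141 ≈ 1.3865.
Ideal 5:4 = 1.2500. |1.3865 − 1.2500| / 1.2500 ≈ 10.92% → 10.9%.

10.9%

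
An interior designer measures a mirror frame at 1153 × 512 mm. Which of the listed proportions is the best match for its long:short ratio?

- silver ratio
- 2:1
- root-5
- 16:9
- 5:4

root-5

1153/512 ≈ 2.252. Nearest candidates are root-5 (2.236, off by 0.016) and silver ratio (2.414, off by 0.162).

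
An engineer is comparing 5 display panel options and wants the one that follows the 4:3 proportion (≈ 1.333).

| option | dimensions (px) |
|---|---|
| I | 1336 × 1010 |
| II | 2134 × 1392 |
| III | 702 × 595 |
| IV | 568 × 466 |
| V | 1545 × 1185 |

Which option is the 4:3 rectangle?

Target 4:3 ≈ 1.333.
I: 1.323 (Δ0.010)  II: 1.533 (Δ0.200)  III: 1.180 (Δ0.153)  IV: 1.219 (Δ0.114)  V: 1.304 (Δ0.029)

I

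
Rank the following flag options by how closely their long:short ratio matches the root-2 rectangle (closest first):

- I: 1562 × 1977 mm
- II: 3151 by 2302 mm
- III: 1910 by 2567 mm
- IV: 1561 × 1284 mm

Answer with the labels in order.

II, III, I, IV

Ratios: I = 1977 / 1562 ≈ 1.266; II = 3151 / 2302 ≈ 1.369; III = 2567 / 1910 ≈ 1.344; IV = 1561 / 1284 ≈ 1.216.
|Δ from 1.414|: I 0.148; II 0.045; III 0.070; IV 0.198.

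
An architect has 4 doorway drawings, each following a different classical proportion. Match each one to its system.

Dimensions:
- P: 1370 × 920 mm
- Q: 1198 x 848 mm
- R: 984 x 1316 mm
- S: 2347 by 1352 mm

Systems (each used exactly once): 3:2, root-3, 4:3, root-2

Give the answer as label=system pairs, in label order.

P=3:2, Q=root-2, R=4:3, S=root-3

Ratios: P ≈ 1.489; Q ≈ 1.413; R ≈ 1.337; S ≈ 1.736.
Targets: 3:2 ≈ 1.500; root-3 ≈ 1.732; 4:3 ≈ 1.333; root-2 ≈ 1.414.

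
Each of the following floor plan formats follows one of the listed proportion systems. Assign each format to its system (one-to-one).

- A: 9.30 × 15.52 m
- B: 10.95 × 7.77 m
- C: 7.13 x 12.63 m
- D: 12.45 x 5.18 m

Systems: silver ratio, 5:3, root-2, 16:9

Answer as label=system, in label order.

Ratios: A ≈ 1.669; B ≈ 1.409; C ≈ 1.771; D ≈ 2.403.
Targets: silver ratio ≈ 2.414; 5:3 ≈ 1.667; root-2 ≈ 1.414; 16:9 ≈ 1.778.

A=5:3, B=root-2, C=16:9, D=silver ratio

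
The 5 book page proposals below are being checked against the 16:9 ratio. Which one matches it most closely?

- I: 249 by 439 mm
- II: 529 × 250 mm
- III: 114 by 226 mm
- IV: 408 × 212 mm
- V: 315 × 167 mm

Target 16:9 ≈ 1.778.
I: 1.763 (Δ0.015)  II: 2.116 (Δ0.338)  III: 1.982 (Δ0.204)  IV: 1.925 (Δ0.147)  V: 1.886 (Δ0.108)

I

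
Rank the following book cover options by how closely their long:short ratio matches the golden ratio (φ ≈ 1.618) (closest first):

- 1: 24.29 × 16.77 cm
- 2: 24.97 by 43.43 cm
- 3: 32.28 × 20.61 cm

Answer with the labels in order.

1: 24.29/16.77 ≈ 1.448 → |1.448 − 1.618| = 0.170
2: 43.43/24.97 ≈ 1.739 → |1.739 − 1.618| = 0.121
3: 32.28/20.61 ≈ 1.566 → |1.566 − 1.618| = 0.052

3, 2, 1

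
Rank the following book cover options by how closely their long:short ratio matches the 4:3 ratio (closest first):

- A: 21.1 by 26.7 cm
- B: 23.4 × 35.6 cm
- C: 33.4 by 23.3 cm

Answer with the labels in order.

Ratios: A = 26.7 / 21.1 ≈ 1.265; B = 35.6 / 23.4 ≈ 1.521; C = 33.4 / 23.3 ≈ 1.433.
|Δ from 1.333|: A 0.068; B 0.188; C 0.100.

A, C, B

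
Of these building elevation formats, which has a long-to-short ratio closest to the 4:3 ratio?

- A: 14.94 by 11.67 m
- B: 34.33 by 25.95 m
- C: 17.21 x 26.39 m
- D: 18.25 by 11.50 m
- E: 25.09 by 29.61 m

B

Ratios (long/short): A ≈ 1.280; B ≈ 1.323; C ≈ 1.533; D ≈ 1.587; E ≈ 1.180.
4:3 ≈ 1.333; option B is nearest (Δ 0.010).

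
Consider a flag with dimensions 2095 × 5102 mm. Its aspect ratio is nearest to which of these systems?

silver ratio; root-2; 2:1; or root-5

silver ratio

5102/2095 ≈ 2.435. Nearest candidates are silver ratio (2.414, off by 0.021) and root-5 (2.236, off by 0.199).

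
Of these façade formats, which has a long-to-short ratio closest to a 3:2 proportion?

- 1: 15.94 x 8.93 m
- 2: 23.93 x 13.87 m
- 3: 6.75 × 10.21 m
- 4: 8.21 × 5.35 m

3

Target 3:2 ≈ 1.500.
1: 1.785 (Δ0.285)  2: 1.725 (Δ0.225)  3: 1.513 (Δ0.013)  4: 1.535 (Δ0.035)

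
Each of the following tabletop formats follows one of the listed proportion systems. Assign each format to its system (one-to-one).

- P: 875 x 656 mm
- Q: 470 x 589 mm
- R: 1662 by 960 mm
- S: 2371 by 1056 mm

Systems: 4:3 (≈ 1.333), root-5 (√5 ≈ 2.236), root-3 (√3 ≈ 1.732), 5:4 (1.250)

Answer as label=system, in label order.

P = 875/656 ≈ 1.334 → 4:3 (1.333)
Q = 589/470 ≈ 1.253 → 5:4 (1.250)
R = 1662/960 ≈ 1.731 → root-3 (1.732)
S = 2371/1056 ≈ 2.245 → root-5 (2.236)

P=4:3, Q=5:4, R=root-3, S=root-5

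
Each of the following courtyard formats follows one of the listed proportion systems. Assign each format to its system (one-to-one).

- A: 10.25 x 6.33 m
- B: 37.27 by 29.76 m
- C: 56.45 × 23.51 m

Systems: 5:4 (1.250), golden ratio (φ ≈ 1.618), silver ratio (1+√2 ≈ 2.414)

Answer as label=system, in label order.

A=golden ratio, B=5:4, C=silver ratio

A = 10.25/6.33 ≈ 1.619 → golden ratio (1.618)
B = 37.27/29.76 ≈ 1.252 → 5:4 (1.250)
C = 56.45/23.51 ≈ 2.401 → silver ratio (2.414)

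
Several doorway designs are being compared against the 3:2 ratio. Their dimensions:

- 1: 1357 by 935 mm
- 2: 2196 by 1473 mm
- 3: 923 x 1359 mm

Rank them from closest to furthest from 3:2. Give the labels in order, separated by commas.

Ratios: 1 = 1357 / 935 ≈ 1.451; 2 = 2196 / 1473 ≈ 1.491; 3 = 1359 / 923 ≈ 1.472.
|Δ from 1.500|: 1 0.049; 2 0.009; 3 0.028.

2, 3, 1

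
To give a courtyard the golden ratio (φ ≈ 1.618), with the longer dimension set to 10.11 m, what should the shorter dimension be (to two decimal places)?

golden ratio ≈ 1.61803.
Shorter side = 10.11 ÷ 1.61803 ≈ 6.2483 → 6.25 m.

6.25 m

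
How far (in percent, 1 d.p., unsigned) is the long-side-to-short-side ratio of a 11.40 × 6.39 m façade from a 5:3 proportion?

7.0%

Ratio = 11.40 / 6.39 ≈ 1.7840.
Ideal 5:3 ≈ 1.6667. |1.7840 − 1.6667| / 1.6667 ≈ 7.04% → 7.0%.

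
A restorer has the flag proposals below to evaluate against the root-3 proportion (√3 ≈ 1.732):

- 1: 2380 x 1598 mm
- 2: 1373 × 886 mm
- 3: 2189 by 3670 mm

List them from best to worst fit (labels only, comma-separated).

3, 2, 1

1: 2380/1598 ≈ 1.489 → |1.489 − 1.732| = 0.243
2: 1373/886 ≈ 1.550 → |1.550 − 1.732| = 0.182
3: 3670/2189 ≈ 1.677 → |1.677 − 1.732| = 0.055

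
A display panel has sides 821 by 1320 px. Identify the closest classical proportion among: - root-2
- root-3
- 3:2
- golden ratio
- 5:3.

golden ratio

1320/821 ≈ 1.608. Nearest candidates are golden ratio (1.618, off by 0.010) and 5:3 (1.667, off by 0.059).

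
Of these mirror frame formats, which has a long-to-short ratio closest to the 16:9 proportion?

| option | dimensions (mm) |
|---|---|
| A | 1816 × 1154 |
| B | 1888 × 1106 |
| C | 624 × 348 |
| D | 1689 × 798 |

C

Target 16:9 ≈ 1.778.
A: 1.574 (Δ0.204)  B: 1.707 (Δ0.071)  C: 1.793 (Δ0.015)  D: 2.117 (Δ0.339)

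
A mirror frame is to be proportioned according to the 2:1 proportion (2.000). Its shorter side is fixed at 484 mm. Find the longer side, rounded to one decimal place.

968.0 mm

2:1 = 2.00000.
Longer side = 484 × 2.00000 ≈ 968.000 → 968.0 mm.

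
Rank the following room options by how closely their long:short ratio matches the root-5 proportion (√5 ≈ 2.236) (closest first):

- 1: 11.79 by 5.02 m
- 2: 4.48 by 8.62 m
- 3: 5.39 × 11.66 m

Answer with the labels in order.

1: 11.79/5.02 ≈ 2.349 → |2.349 − 2.236| = 0.113
2: 8.62/4.48 ≈ 1.924 → |1.924 − 2.236| = 0.312
3: 11.66/5.39 ≈ 2.163 → |2.163 − 2.236| = 0.073

3, 1, 2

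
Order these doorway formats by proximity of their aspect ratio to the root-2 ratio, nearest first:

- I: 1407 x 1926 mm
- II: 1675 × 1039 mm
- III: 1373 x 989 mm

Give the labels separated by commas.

III, I, II

I: 1926/1407 ≈ 1.369 → |1.369 − 1.414| = 0.045
II: 1675/1039 ≈ 1.612 → |1.612 − 1.414| = 0.198
III: 1373/989 ≈ 1.388 → |1.388 − 1.414| = 0.026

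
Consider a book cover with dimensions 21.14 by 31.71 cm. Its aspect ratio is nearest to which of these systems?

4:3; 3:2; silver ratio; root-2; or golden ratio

Ratio = 31.71 / 21.14 ≈ 1.500.
Distances: 4:3 1.333 (Δ 0.167); 3:2 1.500 (Δ 0.000); silver ratio 2.414 (Δ 0.914); root-2 1.414 (Δ 0.086); golden ratio 1.618 (Δ 0.118).

3:2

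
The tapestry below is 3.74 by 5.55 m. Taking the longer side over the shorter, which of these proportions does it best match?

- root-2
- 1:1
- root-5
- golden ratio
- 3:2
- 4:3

3:2

Ratio = 5.55 / 3.74 ≈ 1.484.
Distances: root-2 1.414 (Δ 0.070); 1:1 1.000 (Δ 0.484); root-5 2.236 (Δ 0.752); golden ratio 1.618 (Δ 0.134); 3:2 1.500 (Δ 0.016); 4:3 1.333 (Δ 0.151).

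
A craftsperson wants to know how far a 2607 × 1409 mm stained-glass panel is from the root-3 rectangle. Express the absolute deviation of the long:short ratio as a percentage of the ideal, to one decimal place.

Ratio = 2607 / 1409 ≈ 1.8502.
Ideal root-3 ≈ 1.7321. |1.8502 − 1.7321| / 1.7321 ≈ 6.82% → 6.8%.

6.8%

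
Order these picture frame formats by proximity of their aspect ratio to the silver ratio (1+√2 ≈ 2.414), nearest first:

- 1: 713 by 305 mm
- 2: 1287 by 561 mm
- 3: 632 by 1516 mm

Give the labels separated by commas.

Ratios: 1 = 713 / 305 ≈ 2.338; 2 = 1287 / 561 ≈ 2.294; 3 = 1516 / 632 ≈ 2.399.
|Δ from 2.414|: 1 0.076; 2 0.120; 3 0.015.

3, 1, 2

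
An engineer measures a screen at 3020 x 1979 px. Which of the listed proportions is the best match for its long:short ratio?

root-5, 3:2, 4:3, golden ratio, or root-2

3020/1979 ≈ 1.526. Nearest candidates are 3:2 (1.500, off by 0.026) and golden ratio (1.618, off by 0.092).

3:2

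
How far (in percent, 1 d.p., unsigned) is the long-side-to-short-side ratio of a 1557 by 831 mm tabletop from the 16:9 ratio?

Ratio = 1557 / 831 ≈ 1.8736.
Ideal 16:9 ≈ 1.7778. |1.8736 − 1.7778| / 1.7778 ≈ 5.39% → 5.4%.

5.4%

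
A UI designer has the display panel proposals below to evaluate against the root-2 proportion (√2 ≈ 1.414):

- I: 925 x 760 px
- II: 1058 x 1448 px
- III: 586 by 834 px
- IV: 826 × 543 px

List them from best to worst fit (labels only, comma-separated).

III, II, IV, I

Ratios: I = 925 / 760 ≈ 1.217; II = 1448 / 1058 ≈ 1.369; III = 834 / 586 ≈ 1.423; IV = 826 / 543 ≈ 1.521.
|Δ from 1.414|: I 0.197; II 0.045; III 0.009; IV 0.107.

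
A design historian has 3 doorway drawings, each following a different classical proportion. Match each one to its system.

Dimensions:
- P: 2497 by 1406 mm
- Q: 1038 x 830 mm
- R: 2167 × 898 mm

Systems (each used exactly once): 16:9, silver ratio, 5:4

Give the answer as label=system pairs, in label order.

P=16:9, Q=5:4, R=silver ratio

Ratios: P ≈ 1.776; Q ≈ 1.251; R ≈ 2.413.
Targets: 16:9 ≈ 1.778; silver ratio ≈ 2.414; 5:4 ≈ 1.250.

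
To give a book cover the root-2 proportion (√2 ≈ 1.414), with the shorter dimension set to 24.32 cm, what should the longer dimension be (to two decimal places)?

root-2 ≈ 1.41421.
Longer side = 24.32 × 1.41421 ≈ 34.3936 → 34.39 cm.

34.39 cm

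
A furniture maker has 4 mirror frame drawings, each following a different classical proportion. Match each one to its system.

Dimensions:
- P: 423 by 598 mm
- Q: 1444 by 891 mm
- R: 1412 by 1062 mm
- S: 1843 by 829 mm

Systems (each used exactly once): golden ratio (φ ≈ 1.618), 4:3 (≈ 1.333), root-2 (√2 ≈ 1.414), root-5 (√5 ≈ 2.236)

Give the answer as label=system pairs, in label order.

P=root-2, Q=golden ratio, R=4:3, S=root-5

Ratios: P ≈ 1.414; Q ≈ 1.621; R ≈ 1.330; S ≈ 2.223.
Targets: golden ratio ≈ 1.618; 4:3 ≈ 1.333; root-2 ≈ 1.414; root-5 ≈ 2.236.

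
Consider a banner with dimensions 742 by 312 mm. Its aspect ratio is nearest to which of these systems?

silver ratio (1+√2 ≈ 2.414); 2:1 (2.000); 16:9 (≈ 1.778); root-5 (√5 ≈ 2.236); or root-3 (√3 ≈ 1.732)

742/312 ≈ 2.378. Nearest candidates are silver ratio (2.414, off by 0.036) and root-5 (2.236, off by 0.142).

silver ratio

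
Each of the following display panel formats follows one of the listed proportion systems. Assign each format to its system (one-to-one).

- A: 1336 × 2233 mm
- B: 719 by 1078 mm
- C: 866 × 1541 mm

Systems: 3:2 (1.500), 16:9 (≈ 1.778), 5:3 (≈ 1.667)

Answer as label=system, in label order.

A = 2233/1336 ≈ 1.671 → 5:3 (1.667)
B = 1078/719 ≈ 1.499 → 3:2 (1.500)
C = 1541/866 ≈ 1.779 → 16:9 (1.778)

A=5:3, B=3:2, C=16:9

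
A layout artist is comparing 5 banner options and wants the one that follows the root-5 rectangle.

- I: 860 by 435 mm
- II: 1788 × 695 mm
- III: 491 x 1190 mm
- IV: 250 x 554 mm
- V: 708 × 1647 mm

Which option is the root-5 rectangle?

Ratios (long/short): I ≈ 1.977; II ≈ 2.573; III ≈ 2.424; IV ≈ 2.216; V ≈ 2.326.
root-5 ≈ 2.236; option IV is nearest (Δ 0.020).

IV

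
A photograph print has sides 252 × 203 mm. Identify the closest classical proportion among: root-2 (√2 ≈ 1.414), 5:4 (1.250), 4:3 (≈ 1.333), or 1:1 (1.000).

5:4

252/203 ≈ 1.241. Nearest candidates are 5:4 (1.250, off by 0.009) and 4:3 (1.333, off by 0.092).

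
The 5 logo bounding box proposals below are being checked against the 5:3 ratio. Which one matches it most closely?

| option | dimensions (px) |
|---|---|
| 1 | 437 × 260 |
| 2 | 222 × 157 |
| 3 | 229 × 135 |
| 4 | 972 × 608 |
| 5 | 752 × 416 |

1

Ratios (long/short): 1 ≈ 1.681; 2 ≈ 1.414; 3 ≈ 1.696; 4 ≈ 1.599; 5 ≈ 1.808.
5:3 ≈ 1.667; option 1 is nearest (Δ 0.014).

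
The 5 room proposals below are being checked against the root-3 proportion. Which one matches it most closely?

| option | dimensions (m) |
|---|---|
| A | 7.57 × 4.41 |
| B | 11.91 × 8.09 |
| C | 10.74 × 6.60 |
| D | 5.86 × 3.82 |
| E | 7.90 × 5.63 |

A

Ratios (long/short): A ≈ 1.717; B ≈ 1.472; C ≈ 1.627; D ≈ 1.534; E ≈ 1.403.
root-3 ≈ 1.732; option A is nearest (Δ 0.015).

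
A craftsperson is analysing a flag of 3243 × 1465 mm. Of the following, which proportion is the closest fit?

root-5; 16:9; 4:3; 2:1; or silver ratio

root-5

3243/1465 ≈ 2.214. Nearest candidates are root-5 (2.236, off by 0.022) and silver ratio (2.414, off by 0.200).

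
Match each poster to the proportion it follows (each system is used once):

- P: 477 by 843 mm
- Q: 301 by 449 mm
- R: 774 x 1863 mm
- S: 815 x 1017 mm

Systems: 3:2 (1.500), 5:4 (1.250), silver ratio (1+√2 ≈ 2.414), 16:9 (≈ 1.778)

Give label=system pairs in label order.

P = 843/477 ≈ 1.767 → 16:9 (1.778)
Q = 449/301 ≈ 1.492 → 3:2 (1.500)
R = 1863/774 ≈ 2.407 → silver ratio (2.414)
S = 1017/815 ≈ 1.248 → 5:4 (1.250)

P=16:9, Q=3:2, R=silver ratio, S=5:4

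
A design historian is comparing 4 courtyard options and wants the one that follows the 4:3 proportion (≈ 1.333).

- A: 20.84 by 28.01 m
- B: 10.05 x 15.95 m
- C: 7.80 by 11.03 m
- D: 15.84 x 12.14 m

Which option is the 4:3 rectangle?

Ratios (long/short): A ≈ 1.344; B ≈ 1.587; C ≈ 1.414; D ≈ 1.305.
4:3 ≈ 1.333; option A is nearest (Δ 0.011).

A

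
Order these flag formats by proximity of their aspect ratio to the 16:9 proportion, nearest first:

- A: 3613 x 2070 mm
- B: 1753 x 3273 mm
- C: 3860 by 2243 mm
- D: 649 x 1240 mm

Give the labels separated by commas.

A, C, B, D

Ratios: A = 3613 / 2070 ≈ 1.745; B = 3273 / 1753 ≈ 1.867; C = 3860 / 2243 ≈ 1.721; D = 1240 / 649 ≈ 1.911.
|Δ from 1.778|: A 0.033; B 0.089; C 0.057; D 0.133.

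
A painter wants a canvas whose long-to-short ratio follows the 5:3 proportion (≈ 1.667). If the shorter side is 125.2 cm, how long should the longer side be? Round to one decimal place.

5:3 ≈ 1.66667.
Longer side = 125.2 × 1.66667 ≈ 208.667 → 208.7 cm.

208.7 cm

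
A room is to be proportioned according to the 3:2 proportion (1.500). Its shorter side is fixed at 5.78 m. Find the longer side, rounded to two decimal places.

8.67 m

3:2 = 1.50000.
Longer side = 5.78 × 1.50000 ≈ 8.6700 → 8.67 m.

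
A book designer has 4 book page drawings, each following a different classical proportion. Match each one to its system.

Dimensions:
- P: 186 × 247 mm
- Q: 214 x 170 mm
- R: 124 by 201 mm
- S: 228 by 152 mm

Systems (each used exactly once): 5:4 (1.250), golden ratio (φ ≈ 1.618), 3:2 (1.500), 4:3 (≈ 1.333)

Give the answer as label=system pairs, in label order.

P=4:3, Q=5:4, R=golden ratio, S=3:2

P = 247/186 ≈ 1.328 → 4:3 (1.333)
Q = 214/170 ≈ 1.259 → 5:4 (1.250)
R = 201/124 ≈ 1.621 → golden ratio (1.618)
S = 228/152 ≈ 1.500 → 3:2 (1.500)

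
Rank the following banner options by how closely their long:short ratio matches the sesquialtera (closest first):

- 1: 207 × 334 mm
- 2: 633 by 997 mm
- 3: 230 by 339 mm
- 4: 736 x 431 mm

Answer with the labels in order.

Ratios: 1 = 334 / 207 ≈ 1.614; 2 = 997 / 633 ≈ 1.575; 3 = 339 / 230 ≈ 1.474; 4 = 736 / 431 ≈ 1.708.
|Δ from 1.500|: 1 0.114; 2 0.075; 3 0.026; 4 0.208.

3, 2, 1, 4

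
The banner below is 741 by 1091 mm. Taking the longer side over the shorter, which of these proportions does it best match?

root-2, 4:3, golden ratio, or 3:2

1091/741 ≈ 1.472. Nearest candidates are 3:2 (1.500, off by 0.028) and root-2 (1.414, off by 0.058).

3:2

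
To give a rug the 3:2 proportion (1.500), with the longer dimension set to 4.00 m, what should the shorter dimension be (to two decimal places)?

3:2 = 1.50000.
Shorter side = 4.00 ÷ 1.50000 ≈ 2.6667 → 2.67 m.

2.67 m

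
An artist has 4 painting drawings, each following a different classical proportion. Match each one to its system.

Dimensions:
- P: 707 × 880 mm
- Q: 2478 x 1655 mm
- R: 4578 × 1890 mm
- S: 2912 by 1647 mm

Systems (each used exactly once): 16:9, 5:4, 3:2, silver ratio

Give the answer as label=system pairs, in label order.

P=5:4, Q=3:2, R=silver ratio, S=16:9

P = 880/707 ≈ 1.245 → 5:4 (1.250)
Q = 2478/1655 ≈ 1.497 → 3:2 (1.500)
R = 4578/1890 ≈ 2.422 → silver ratio (2.414)
S = 2912/1647 ≈ 1.768 → 16:9 (1.778)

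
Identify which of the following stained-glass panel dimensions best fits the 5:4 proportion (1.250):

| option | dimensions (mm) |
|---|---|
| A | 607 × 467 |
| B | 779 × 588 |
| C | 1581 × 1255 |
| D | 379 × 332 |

C

Target 5:4 ≈ 1.250.
A: 1.300 (Δ0.050)  B: 1.325 (Δ0.075)  C: 1.260 (Δ0.010)  D: 1.142 (Δ0.108)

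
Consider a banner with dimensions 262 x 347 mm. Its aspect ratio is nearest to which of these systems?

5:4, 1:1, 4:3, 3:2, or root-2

347/262 ≈ 1.324. Nearest candidates are 4:3 (1.333, off by 0.009) and 5:4 (1.250, off by 0.074).

4:3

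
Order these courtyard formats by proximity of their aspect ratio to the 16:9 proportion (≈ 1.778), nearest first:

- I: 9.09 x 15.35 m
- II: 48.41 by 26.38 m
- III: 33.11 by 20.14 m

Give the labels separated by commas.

I: 15.35/9.09 ≈ 1.689 → |1.689 − 1.778| = 0.089
II: 48.41/26.38 ≈ 1.835 → |1.835 − 1.778| = 0.057
III: 33.11/20.14 ≈ 1.644 → |1.644 − 1.778| = 0.134

II, I, III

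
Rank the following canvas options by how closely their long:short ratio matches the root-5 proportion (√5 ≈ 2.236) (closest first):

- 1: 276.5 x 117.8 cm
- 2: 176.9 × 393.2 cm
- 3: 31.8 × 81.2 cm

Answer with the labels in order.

Ratios: 1 = 276.5 / 117.8 ≈ 2.347; 2 = 393.2 / 176.9 ≈ 2.223; 3 = 81.2 / 31.8 ≈ 2.553.
|Δ from 2.236|: 1 0.111; 2 0.013; 3 0.317.

2, 1, 3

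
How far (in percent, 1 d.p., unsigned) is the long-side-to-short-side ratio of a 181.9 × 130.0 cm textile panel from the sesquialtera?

Ratio = 181.9 / 130.0 ≈ 1.3992.
Ideal 3:2 = 1.5000. |1.3992 − 1.5000| / 1.5000 ≈ 6.72% → 6.7%.

6.7%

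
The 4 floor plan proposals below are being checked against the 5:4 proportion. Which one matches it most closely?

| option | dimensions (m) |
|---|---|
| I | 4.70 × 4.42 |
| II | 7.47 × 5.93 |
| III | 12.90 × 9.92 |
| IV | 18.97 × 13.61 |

Target 5:4 ≈ 1.250.
I: 1.063 (Δ0.187)  II: 1.260 (Δ0.010)  III: 1.300 (Δ0.050)  IV: 1.394 (Δ0.144)

II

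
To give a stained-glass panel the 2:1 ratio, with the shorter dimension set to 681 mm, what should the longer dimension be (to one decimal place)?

2:1 = 2.00000.
Longer side = 681 × 2.00000 ≈ 1362.000 → 1362.0 mm.

1362.0 mm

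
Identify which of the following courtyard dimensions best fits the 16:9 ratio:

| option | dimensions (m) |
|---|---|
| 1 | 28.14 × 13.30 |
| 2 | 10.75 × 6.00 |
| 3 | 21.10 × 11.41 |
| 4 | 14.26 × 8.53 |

2

Target 16:9 ≈ 1.778.
1: 2.116 (Δ0.338)  2: 1.792 (Δ0.014)  3: 1.849 (Δ0.071)  4: 1.672 (Δ0.106)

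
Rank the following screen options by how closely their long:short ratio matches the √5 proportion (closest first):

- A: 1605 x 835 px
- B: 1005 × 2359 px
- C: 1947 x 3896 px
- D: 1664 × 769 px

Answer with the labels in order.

D, B, C, A

A: 1605/835 ≈ 1.922 → |1.922 − 2.236| = 0.314
B: 2359/1005 ≈ 2.347 → |2.347 − 2.236| = 0.111
C: 3896/1947 ≈ 2.001 → |2.001 − 2.236| = 0.235
D: 1664/769 ≈ 2.164 → |2.164 − 2.236| = 0.072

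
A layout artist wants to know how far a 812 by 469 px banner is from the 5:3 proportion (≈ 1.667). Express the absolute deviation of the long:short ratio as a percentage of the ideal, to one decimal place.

3.9%

Ratio = 812 / 469 ≈ 1.7313.
Ideal 5:3 ≈ 1.6667. |1.7313 − 1.6667| / 1.6667 ≈ 3.88% → 3.9%.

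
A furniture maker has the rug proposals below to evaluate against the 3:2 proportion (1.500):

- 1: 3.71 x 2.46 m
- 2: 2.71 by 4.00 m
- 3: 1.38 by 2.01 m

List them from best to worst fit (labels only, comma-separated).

1, 2, 3

Ratios: 1 = 3.71 / 2.46 ≈ 1.508; 2 = 4.00 / 2.71 ≈ 1.476; 3 = 2.01 / 1.38 ≈ 1.457.
|Δ from 1.500|: 1 0.008; 2 0.024; 3 0.043.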